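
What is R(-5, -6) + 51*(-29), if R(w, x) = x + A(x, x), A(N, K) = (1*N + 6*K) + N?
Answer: -1533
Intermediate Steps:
A(N, K) = 2*N + 6*K (A(N, K) = (N + 6*K) + N = 2*N + 6*K)
R(w, x) = 9*x (R(w, x) = x + (2*x + 6*x) = x + 8*x = 9*x)
R(-5, -6) + 51*(-29) = 9*(-6) + 51*(-29) = -54 - 1479 = -1533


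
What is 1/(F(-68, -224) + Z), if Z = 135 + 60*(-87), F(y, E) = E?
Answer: -1/5309 ≈ -0.00018836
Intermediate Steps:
Z = -5085 (Z = 135 - 5220 = -5085)
1/(F(-68, -224) + Z) = 1/(-224 - 5085) = 1/(-5309) = -1/5309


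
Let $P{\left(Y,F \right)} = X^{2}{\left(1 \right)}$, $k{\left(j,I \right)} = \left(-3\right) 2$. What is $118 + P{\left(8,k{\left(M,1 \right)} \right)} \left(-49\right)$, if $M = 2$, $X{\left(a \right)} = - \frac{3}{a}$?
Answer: $-323$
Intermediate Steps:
$k{\left(j,I \right)} = -6$
$P{\left(Y,F \right)} = 9$ ($P{\left(Y,F \right)} = \left(- \frac{3}{1}\right)^{2} = \left(\left(-3\right) 1\right)^{2} = \left(-3\right)^{2} = 9$)
$118 + P{\left(8,k{\left(M,1 \right)} \right)} \left(-49\right) = 118 + 9 \left(-49\right) = 118 - 441 = -323$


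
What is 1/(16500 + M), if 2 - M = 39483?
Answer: -1/22981 ≈ -4.3514e-5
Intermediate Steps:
M = -39481 (M = 2 - 1*39483 = 2 - 39483 = -39481)
1/(16500 + M) = 1/(16500 - 39481) = 1/(-22981) = -1/22981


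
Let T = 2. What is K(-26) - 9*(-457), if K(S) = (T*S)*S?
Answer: 5465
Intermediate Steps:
K(S) = 2*S² (K(S) = (2*S)*S = 2*S²)
K(-26) - 9*(-457) = 2*(-26)² - 9*(-457) = 2*676 + 4113 = 1352 + 4113 = 5465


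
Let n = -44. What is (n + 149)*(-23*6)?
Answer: -14490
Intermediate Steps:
(n + 149)*(-23*6) = (-44 + 149)*(-23*6) = 105*(-138) = -14490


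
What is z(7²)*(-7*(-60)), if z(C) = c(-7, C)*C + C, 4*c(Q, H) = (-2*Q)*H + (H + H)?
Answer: 4054260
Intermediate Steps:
c(Q, H) = H/2 - H*Q/2 (c(Q, H) = ((-2*Q)*H + (H + H))/4 = (-2*H*Q + 2*H)/4 = (2*H - 2*H*Q)/4 = H/2 - H*Q/2)
z(C) = C + 4*C² (z(C) = (C*(1 - 1*(-7))/2)*C + C = (C*(1 + 7)/2)*C + C = ((½)*C*8)*C + C = (4*C)*C + C = 4*C² + C = C + 4*C²)
z(7²)*(-7*(-60)) = (7²*(1 + 4*7²))*(-7*(-60)) = (49*(1 + 4*49))*420 = (49*(1 + 196))*420 = (49*197)*420 = 9653*420 = 4054260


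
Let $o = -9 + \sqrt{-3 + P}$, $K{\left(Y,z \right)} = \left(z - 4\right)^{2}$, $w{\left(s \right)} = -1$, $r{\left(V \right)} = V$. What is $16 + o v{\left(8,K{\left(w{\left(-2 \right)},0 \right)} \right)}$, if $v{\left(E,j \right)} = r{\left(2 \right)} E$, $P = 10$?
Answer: $-128 + 16 \sqrt{7} \approx -85.668$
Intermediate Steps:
$K{\left(Y,z \right)} = \left(-4 + z\right)^{2}$
$v{\left(E,j \right)} = 2 E$
$o = -9 + \sqrt{7}$ ($o = -9 + \sqrt{-3 + 10} = -9 + \sqrt{7} \approx -6.3542$)
$16 + o v{\left(8,K{\left(w{\left(-2 \right)},0 \right)} \right)} = 16 + \left(-9 + \sqrt{7}\right) 2 \cdot 8 = 16 + \left(-9 + \sqrt{7}\right) 16 = 16 - \left(144 - 16 \sqrt{7}\right) = -128 + 16 \sqrt{7}$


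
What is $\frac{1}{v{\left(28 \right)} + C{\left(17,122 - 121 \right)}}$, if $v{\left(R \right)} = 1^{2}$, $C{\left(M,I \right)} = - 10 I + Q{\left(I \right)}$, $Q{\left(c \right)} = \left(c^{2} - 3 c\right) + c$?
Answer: $- \frac{1}{10} \approx -0.1$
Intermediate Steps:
$Q{\left(c \right)} = c^{2} - 2 c$
$C{\left(M,I \right)} = - 10 I + I \left(-2 + I\right)$
$v{\left(R \right)} = 1$
$\frac{1}{v{\left(28 \right)} + C{\left(17,122 - 121 \right)}} = \frac{1}{1 + \left(122 - 121\right) \left(-12 + \left(122 - 121\right)\right)} = \frac{1}{1 + 1 \left(-12 + 1\right)} = \frac{1}{1 + 1 \left(-11\right)} = \frac{1}{1 - 11} = \frac{1}{-10} = - \frac{1}{10}$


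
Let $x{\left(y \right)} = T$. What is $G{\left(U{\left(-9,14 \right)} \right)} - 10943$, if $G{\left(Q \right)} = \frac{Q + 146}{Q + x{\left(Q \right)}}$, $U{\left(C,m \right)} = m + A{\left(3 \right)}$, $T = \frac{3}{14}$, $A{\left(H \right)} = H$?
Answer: $- \frac{2634981}{241} \approx -10934.0$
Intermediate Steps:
$T = \frac{3}{14}$ ($T = 3 \cdot \frac{1}{14} = \frac{3}{14} \approx 0.21429$)
$x{\left(y \right)} = \frac{3}{14}$
$U{\left(C,m \right)} = 3 + m$ ($U{\left(C,m \right)} = m + 3 = 3 + m$)
$G{\left(Q \right)} = \frac{146 + Q}{\frac{3}{14} + Q}$ ($G{\left(Q \right)} = \frac{Q + 146}{Q + \frac{3}{14}} = \frac{146 + Q}{\frac{3}{14} + Q}$)
$G{\left(U{\left(-9,14 \right)} \right)} - 10943 = \frac{14 \left(146 + \left(3 + 14\right)\right)}{3 + 14 \left(3 + 14\right)} - 10943 = \frac{14 \left(146 + 17\right)}{3 + 14 \cdot 17} - 10943 = 14 \frac{1}{3 + 238} \cdot 163 - 10943 = 14 \cdot \frac{1}{241} \cdot 163 - 10943 = \frac{2282}{241} - 10943 = - \frac{2634981}{241}$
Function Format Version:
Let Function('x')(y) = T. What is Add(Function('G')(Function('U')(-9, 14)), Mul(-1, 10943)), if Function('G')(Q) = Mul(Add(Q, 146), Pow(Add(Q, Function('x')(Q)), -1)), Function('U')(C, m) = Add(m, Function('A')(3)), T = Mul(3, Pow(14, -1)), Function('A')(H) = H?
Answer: Rational(-2634981, 241) ≈ -10934.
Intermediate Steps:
T = Rational(3, 14) (T = Mul(3, Rational(1, 14)) = Rational(3, 14) ≈ 0.21429)
Function('x')(y) = Rational(3, 14)
Function('U')(C, m) = Add(3, m) (Function('U')(C, m) = Add(m, 3) = Add(3, m))
Function('G')(Q) = Mul(Pow(Add(Rational(3, 14), Q), -1), Add(146, Q)) (Function('G')(Q) = Mul(Add(Q, 146), Pow(Add(Q, Rational(3, 14)), -1)) = Mul(Add(146, Q), Pow(Add(Rational(3, 14), Q), -1)) = Mul(Pow(Add(Rational(3, 14), Q), -1), Add(146, Q)))
Add(Function('G')(Function('U')(-9, 14)), Mul(-1, 10943)) = Add(Mul(14, Pow(Add(3, Mul(14, Add(3, 14))), -1), Add(146, Add(3, 14))), Mul(-1, 10943)) = Add(Mul(14, Pow(Add(3, Mul(14, 17)), -1), Add(146, 17)), -10943) = Add(Mul(14, Pow(Add(3, 238), -1), 163), -10943) = Add(Mul(14, Pow(241, -1), 163), -10943) = Add(Mul(14, Rational(1, 241), 163), -10943) = Add(Rational(2282, 241), -10943) = Rational(-2634981, 241)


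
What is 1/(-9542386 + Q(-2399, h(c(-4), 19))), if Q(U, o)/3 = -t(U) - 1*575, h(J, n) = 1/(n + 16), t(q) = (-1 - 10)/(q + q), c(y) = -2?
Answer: -4798/45792644611 ≈ -1.0478e-7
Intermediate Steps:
t(q) = -11/(2*q) (t(q) = -11*1/(2*q) = -11/(2*q))
h(J, n) = 1/(16 + n)
Q(U, o) = -1725 + 33/(2*U) (Q(U, o) = 3*(-(-11)/(2*U) - 1*575) = 3*(11/(2*U) - 575) = 3*(-575 + 11/(2*U)) = -1725 + 33/(2*U))
1/(-9542386 + Q(-2399, h(c(-4), 19))) = 1/(-9542386 + (-1725 + (33/2)/(-2399))) = 1/(-9542386 + (-1725 + (33/2)*(-1/2399))) = 1/(-9542386 + (-1725 - 33/4798)) = 1/(-9542386 - 8276583/4798) = 1/(-45792644611/4798) = -4798/45792644611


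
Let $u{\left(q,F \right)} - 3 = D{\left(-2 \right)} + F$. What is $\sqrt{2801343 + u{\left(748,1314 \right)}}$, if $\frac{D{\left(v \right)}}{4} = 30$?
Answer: $6 \sqrt{77855} \approx 1674.2$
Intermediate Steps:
$D{\left(v \right)} = 120$ ($D{\left(v \right)} = 4 \cdot 30 = 120$)
$u{\left(q,F \right)} = 123 + F$ ($u{\left(q,F \right)} = 3 + \left(120 + F\right) = 123 + F$)
$\sqrt{2801343 + u{\left(748,1314 \right)}} = \sqrt{2801343 + \left(123 + 1314\right)} = \sqrt{2801343 + 1437} = \sqrt{2802780} = 6 \sqrt{77855}$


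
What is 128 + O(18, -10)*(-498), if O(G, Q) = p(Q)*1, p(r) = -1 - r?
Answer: -4354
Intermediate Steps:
O(G, Q) = -1 - Q (O(G, Q) = (-1 - Q)*1 = -1 - Q)
128 + O(18, -10)*(-498) = 128 + (-1 - 1*(-10))*(-498) = 128 + (-1 + 10)*(-498) = 128 + 9*(-498) = 128 - 4482 = -4354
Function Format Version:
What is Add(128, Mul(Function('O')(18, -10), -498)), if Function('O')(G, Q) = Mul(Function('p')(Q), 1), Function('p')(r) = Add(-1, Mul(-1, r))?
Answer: -4354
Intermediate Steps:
Function('O')(G, Q) = Add(-1, Mul(-1, Q)) (Function('O')(G, Q) = Mul(Add(-1, Mul(-1, Q)), 1) = Add(-1, Mul(-1, Q)))
Add(128, Mul(Function('O')(18, -10), -498)) = Add(128, Mul(Add(-1, Mul(-1, -10)), -498)) = Add(128, Mul(Add(-1, 10), -498)) = Add(128, Mul(9, -498)) = Add(128, -4482) = -4354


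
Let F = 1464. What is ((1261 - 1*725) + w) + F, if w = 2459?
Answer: 4459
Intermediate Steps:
((1261 - 1*725) + w) + F = ((1261 - 1*725) + 2459) + 1464 = ((1261 - 725) + 2459) + 1464 = (536 + 2459) + 1464 = 2995 + 1464 = 4459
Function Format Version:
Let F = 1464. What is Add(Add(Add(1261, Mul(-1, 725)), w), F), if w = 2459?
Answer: 4459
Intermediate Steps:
Add(Add(Add(1261, Mul(-1, 725)), w), F) = Add(Add(Add(1261, Mul(-1, 725)), 2459), 1464) = Add(Add(Add(1261, -725), 2459), 1464) = Add(Add(536, 2459), 1464) = Add(2995, 1464) = 4459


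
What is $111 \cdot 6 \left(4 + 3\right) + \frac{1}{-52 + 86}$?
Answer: $\frac{158509}{34} \approx 4662.0$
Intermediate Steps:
$111 \cdot 6 \left(4 + 3\right) + \frac{1}{-52 + 86} = 111 \cdot 6 \cdot 7 + \frac{1}{34} = 111 \cdot 42 + \frac{1}{34} = 4662 + \frac{1}{34} = \frac{158509}{34}$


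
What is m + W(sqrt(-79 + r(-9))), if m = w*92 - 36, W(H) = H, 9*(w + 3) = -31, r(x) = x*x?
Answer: -5660/9 + sqrt(2) ≈ -627.47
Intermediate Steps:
r(x) = x**2
w = -58/9 (w = -3 + (1/9)*(-31) = -3 - 31/9 = -58/9 ≈ -6.4444)
m = -5660/9 (m = -58/9*92 - 36 = -5336/9 - 36 = -5660/9 ≈ -628.89)
m + W(sqrt(-79 + r(-9))) = -5660/9 + sqrt(-79 + (-9)**2) = -5660/9 + sqrt(-79 + 81) = -5660/9 + sqrt(2)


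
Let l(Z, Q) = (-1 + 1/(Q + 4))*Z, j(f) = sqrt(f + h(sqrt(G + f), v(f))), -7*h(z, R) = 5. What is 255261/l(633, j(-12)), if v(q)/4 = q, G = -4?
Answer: 85087*(-sqrt(623) + 28*I)/(211*(sqrt(623) - 21*I)) ≈ -458.97 + 66.219*I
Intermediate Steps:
v(q) = 4*q
h(z, R) = -5/7 (h(z, R) = -1/7*5 = -5/7)
j(f) = sqrt(-5/7 + f) (j(f) = sqrt(f - 5/7) = sqrt(-5/7 + f))
l(Z, Q) = Z*(-1 + 1/(4 + Q)) (l(Z, Q) = (-1 + 1/(4 + Q))*Z = Z*(-1 + 1/(4 + Q)))
255261/l(633, j(-12)) = 255261/((-1*633*(3 + sqrt(-35 + 49*(-12))/7)/(4 + sqrt(-35 + 49*(-12))/7))) = 255261/((-1*633*(3 + sqrt(-35 - 588)/7)/(4 + sqrt(-35 - 588)/7))) = 255261/((-1*633*(3 + sqrt(-623)/7)/(4 + sqrt(-623)/7))) = 255261/((-1*633*(3 + (I*sqrt(623))/7)/(4 + (I*sqrt(623))/7))) = 255261/((-1*633*(3 + I*sqrt(623)/7)/(4 + I*sqrt(623)/7))) = 255261/((-633*(3 + I*sqrt(623)/7)/(4 + I*sqrt(623)/7))) = 255261*(-(4 + I*sqrt(623)/7)/(633*(3 + I*sqrt(623)/7))) = -85087*(4 + I*sqrt(623)/7)/(211*(3 + I*sqrt(623)/7))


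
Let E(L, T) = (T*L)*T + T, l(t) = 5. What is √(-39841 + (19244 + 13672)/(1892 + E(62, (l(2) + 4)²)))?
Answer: 7*I*√135849933123805/408755 ≈ 199.6*I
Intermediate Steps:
E(L, T) = T + L*T² (E(L, T) = (L*T)*T + T = L*T² + T = T + L*T²)
√(-39841 + (19244 + 13672)/(1892 + E(62, (l(2) + 4)²))) = √(-39841 + (19244 + 13672)/(1892 + (5 + 4)²*(1 + 62*(5 + 4)²))) = √(-39841 + 32916/(1892 + 9²*(1 + 62*9²))) = √(-39841 + 32916/(1892 + 81*(1 + 62*81))) = √(-39841 + 32916/(1892 + 81*(1 + 5022))) = √(-39841 + 32916/(1892 + 81*5023)) = √(-39841 + 32916/(1892 + 406863)) = √(-39841 + 32916/408755) = √(-16285175039/408755) = 7*I*√135849933123805/408755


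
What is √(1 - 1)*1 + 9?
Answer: 9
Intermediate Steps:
√(1 - 1)*1 + 9 = √0*1 + 9 = 0*1 + 9 = 0 + 9 = 9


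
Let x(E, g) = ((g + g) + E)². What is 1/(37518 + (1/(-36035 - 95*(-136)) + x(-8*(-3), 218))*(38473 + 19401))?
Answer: 23115/283070356286696 ≈ 8.1658e-11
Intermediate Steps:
x(E, g) = (E + 2*g)² (x(E, g) = (2*g + E)² = (E + 2*g)²)
1/(37518 + (1/(-36035 - 95*(-136)) + x(-8*(-3), 218))*(38473 + 19401)) = 1/(37518 + (1/(-36035 - 95*(-136)) + (-8*(-3) + 2*218)²)*(38473 + 19401)) = 1/(37518 + (1/(-36035 + 12920) + (24 + 436)²)*57874) = 1/(37518 + (1/(-23115) + 460²)*57874) = 1/(37518 + (-1/23115 + 211600)*57874) = 1/(37518 + (4891133999/23115)*57874) = 1/(37518 + 283069489058126/23115) = 1/(283070356286696/23115) = 23115/283070356286696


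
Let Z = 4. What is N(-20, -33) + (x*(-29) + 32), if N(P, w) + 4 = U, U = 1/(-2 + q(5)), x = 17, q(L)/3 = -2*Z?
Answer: -12091/26 ≈ -465.04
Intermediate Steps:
q(L) = -24 (q(L) = 3*(-2*4) = 3*(-8) = -24)
U = -1/26 (U = 1/(-2 - 24) = 1/(-26) = -1/26 ≈ -0.038462)
N(P, w) = -105/26 (N(P, w) = -4 - 1/26 = -105/26)
N(-20, -33) + (x*(-29) + 32) = -105/26 + (17*(-29) + 32) = -105/26 + (-493 + 32) = -105/26 - 461 = -12091/26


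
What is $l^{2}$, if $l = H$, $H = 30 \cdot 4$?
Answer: $14400$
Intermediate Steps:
$H = 120$
$l = 120$
$l^{2} = 120^{2} = 14400$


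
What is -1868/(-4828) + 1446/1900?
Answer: 1316311/1146650 ≈ 1.1480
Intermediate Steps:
-1868/(-4828) + 1446/1900 = -1868*(-1/4828) + 1446*(1/1900) = 467/1207 + 723/950 = 1316311/1146650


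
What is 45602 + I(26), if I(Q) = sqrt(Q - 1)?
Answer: 45607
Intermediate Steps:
I(Q) = sqrt(-1 + Q)
45602 + I(26) = 45602 + sqrt(-1 + 26) = 45602 + sqrt(25) = 45602 + 5 = 45607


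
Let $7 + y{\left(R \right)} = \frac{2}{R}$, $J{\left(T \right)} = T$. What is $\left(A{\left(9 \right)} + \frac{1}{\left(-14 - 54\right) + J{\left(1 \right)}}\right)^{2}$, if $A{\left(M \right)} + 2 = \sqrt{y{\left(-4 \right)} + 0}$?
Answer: $\frac{\left(270 - 67 i \sqrt{30}\right)^{2}}{17956} \approx -3.4401 - 11.036 i$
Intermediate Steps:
$y{\left(R \right)} = -7 + \frac{2}{R}$
$A{\left(M \right)} = -2 + \frac{i \sqrt{30}}{2}$ ($A{\left(M \right)} = -2 + \sqrt{\left(-7 + \frac{2}{-4}\right) + 0} = -2 + \sqrt{\left(-7 + 2 \left(- \frac{1}{4}\right)\right) + 0} = -2 + \sqrt{\left(-7 - \frac{1}{2}\right) + 0} = -2 + \sqrt{- \frac{15}{2} + 0} = -2 + \sqrt{- \frac{15}{2}} = -2 + \frac{i \sqrt{30}}{2}$)
$\left(A{\left(9 \right)} + \frac{1}{\left(-14 - 54\right) + J{\left(1 \right)}}\right)^{2} = \left(\left(-2 + \frac{i \sqrt{30}}{2}\right) + \frac{1}{\left(-14 - 54\right) + 1}\right)^{2} = \left(\left(-2 + \frac{i \sqrt{30}}{2}\right) + \frac{1}{-68 + 1}\right)^{2} = \left(\left(-2 + \frac{i \sqrt{30}}{2}\right) + \frac{1}{-67}\right)^{2} = \left(\left(-2 + \frac{i \sqrt{30}}{2}\right) - \frac{1}{67}\right)^{2} = \left(- \frac{135}{67} + \frac{i \sqrt{30}}{2}\right)^{2}$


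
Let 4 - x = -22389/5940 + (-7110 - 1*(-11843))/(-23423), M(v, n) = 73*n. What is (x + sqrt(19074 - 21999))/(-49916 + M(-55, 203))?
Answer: -369687349/1627712521380 - 5*I*sqrt(13)/11699 ≈ -0.00022712 - 0.001541*I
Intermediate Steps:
x = 369687349/46377540 (x = 4 - (-22389/5940 + (-7110 - 1*(-11843))/(-23423)) = 4 - (-22389*1/5940 + (-7110 + 11843)*(-1/23423)) = 4 - (-7463/1980 + 4733*(-1/23423)) = 4 - (-7463/1980 - 4733/23423) = 4 - 1*(-184177189/46377540) = 4 + 184177189/46377540 = 369687349/46377540 ≈ 7.9713)
(x + sqrt(19074 - 21999))/(-49916 + M(-55, 203)) = (369687349/46377540 + sqrt(19074 - 21999))/(-49916 + 73*203) = (369687349/46377540 + sqrt(-2925))/(-49916 + 14819) = (369687349/46377540 + 15*I*sqrt(13))/(-35097) = (369687349/46377540 + 15*I*sqrt(13))*(-1/35097) = -369687349/1627712521380 - 5*I*sqrt(13)/11699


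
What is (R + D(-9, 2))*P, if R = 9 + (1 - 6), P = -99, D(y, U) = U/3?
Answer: -462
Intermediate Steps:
D(y, U) = U/3 (D(y, U) = U*(⅓) = U/3)
R = 4 (R = 9 - 5 = 4)
(R + D(-9, 2))*P = (4 + (⅓)*2)*(-99) = (4 + ⅔)*(-99) = (14/3)*(-99) = -462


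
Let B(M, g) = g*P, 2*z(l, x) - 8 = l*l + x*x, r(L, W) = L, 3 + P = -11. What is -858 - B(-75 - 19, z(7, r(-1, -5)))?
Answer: -452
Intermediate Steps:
P = -14 (P = -3 - 11 = -14)
z(l, x) = 4 + l²/2 + x²/2 (z(l, x) = 4 + (l*l + x*x)/2 = 4 + (l² + x²)/2 = 4 + (l²/2 + x²/2) = 4 + l²/2 + x²/2)
B(M, g) = -14*g (B(M, g) = g*(-14) = -14*g)
-858 - B(-75 - 19, z(7, r(-1, -5))) = -858 - (-14)*(4 + (½)*7² + (½)*(-1)²) = -858 - (-14)*(4 + (½)*49 + (½)*1) = -858 - (-14)*(4 + 49/2 + ½) = -858 - (-14)*29 = -858 - 1*(-406) = -858 + 406 = -452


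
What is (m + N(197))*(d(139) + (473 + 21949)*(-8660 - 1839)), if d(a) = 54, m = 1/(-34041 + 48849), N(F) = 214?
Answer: -62165761001201/1234 ≈ -5.0377e+10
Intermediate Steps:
m = 1/14808 ≈ 6.7531e-5
(m + N(197))*(d(139) + (473 + 21949)*(-8660 - 1839)) = (1/14808 + 214)*(54 + (473 + 21949)*(-8660 - 1839)) = 3168913*(54 + 22422*(-10499))/14808 = 3168913*(54 - 235408578)/14808 = (3168913/14808)*(-235408524) = -62165761001201/1234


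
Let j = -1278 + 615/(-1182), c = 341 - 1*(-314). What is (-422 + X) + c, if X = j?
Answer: -411935/394 ≈ -1045.5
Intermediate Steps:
c = 655 (c = 341 + 314 = 655)
j = -503737/394 (j = -1278 + 615*(-1/1182) = -1278 - 205/394 = -503737/394 ≈ -1278.5)
X = -503737/394 ≈ -1278.5
(-422 + X) + c = (-422 - 503737/394) + 655 = -670005/394 + 655 = -411935/394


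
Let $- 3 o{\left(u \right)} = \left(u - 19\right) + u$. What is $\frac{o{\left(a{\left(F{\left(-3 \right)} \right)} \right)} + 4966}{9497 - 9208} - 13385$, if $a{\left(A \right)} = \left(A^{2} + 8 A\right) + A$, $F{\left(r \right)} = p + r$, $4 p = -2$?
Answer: $- \frac{23179679}{1734} \approx -13368.0$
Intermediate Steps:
$p = - \frac{1}{2}$ ($p = \frac{1}{4} \left(-2\right) = - \frac{1}{2} \approx -0.5$)
$F{\left(r \right)} = - \frac{1}{2} + r$
$a{\left(A \right)} = A^{2} + 9 A$
$o{\left(u \right)} = \frac{19}{3} - \frac{2 u}{3}$ ($o{\left(u \right)} = - \frac{\left(u - 19\right) + u}{3} = - \frac{\left(-19 + u\right) + u}{3} = - \frac{-19 + 2 u}{3} = \frac{19}{3} - \frac{2 u}{3}$)
$\frac{o{\left(a{\left(F{\left(-3 \right)} \right)} \right)} + 4966}{9497 - 9208} - 13385 = \frac{\left(\frac{19}{3} - \frac{2 \left(- \frac{1}{2} - 3\right) \left(9 - \frac{7}{2}\right)}{3}\right) + 4966}{9497 - 9208} - 13385 = \frac{\left(\frac{19}{3} - \frac{2 \left(- \frac{7 \left(9 - \frac{7}{2}\right)}{2}\right)}{3}\right) + 4966}{289} - 13385 = \left(\left(\frac{19}{3} - \frac{2 \left(\left(- \frac{7}{2}\right) \frac{11}{2}\right)}{3}\right) + 4966\right) \frac{1}{289} - 13385 = \left(\left(\frac{19}{3} - - \frac{77}{6}\right) + 4966\right) \frac{1}{289} - 13385 = \left(\left(\frac{19}{3} + \frac{77}{6}\right) + 4966\right) \frac{1}{289} - 13385 = \left(\frac{115}{6} + 4966\right) \frac{1}{289} - 13385 = \frac{29911}{6} \cdot \frac{1}{289} - 13385 = \frac{29911}{1734} - 13385 = - \frac{23179679}{1734}$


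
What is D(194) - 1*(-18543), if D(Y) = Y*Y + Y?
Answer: 56373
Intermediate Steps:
D(Y) = Y + Y**2 (D(Y) = Y**2 + Y = Y + Y**2)
D(194) - 1*(-18543) = 194*(1 + 194) - 1*(-18543) = 194*195 + 18543 = 37830 + 18543 = 56373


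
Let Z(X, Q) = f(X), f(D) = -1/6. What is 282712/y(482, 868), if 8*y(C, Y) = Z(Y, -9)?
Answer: -13570176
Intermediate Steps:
f(D) = -⅙ (f(D) = -1*⅙ = -⅙)
Z(X, Q) = -⅙
y(C, Y) = -1/48 (y(C, Y) = (⅛)*(-⅙) = -1/48)
282712/y(482, 868) = 282712/(-1/48) = 282712*(-48) = -13570176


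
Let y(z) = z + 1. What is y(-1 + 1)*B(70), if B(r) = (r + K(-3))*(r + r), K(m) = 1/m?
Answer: 29260/3 ≈ 9753.3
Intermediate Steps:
B(r) = 2*r*(-1/3 + r) (B(r) = (r + 1/(-3))*(r + r) = (r - 1/3)*(2*r) = (-1/3 + r)*(2*r) = 2*r*(-1/3 + r))
y(z) = 1 + z
y(-1 + 1)*B(70) = (1 + (-1 + 1))*((2/3)*70*(-1 + 3*70)) = (1 + 0)*((2/3)*70*(-1 + 210)) = 1*((2/3)*70*209) = 1*(29260/3) = 29260/3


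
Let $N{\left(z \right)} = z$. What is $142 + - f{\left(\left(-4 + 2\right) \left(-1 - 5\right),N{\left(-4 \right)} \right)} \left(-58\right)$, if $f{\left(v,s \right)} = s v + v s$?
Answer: $-5426$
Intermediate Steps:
$f{\left(v,s \right)} = 2 s v$ ($f{\left(v,s \right)} = s v + s v = 2 s v$)
$142 + - f{\left(\left(-4 + 2\right) \left(-1 - 5\right),N{\left(-4 \right)} \right)} \left(-58\right) = 142 + - 2 \left(-4\right) \left(-4 + 2\right) \left(-1 - 5\right) \left(-58\right) = 142 + - 2 \left(-4\right) \left(\left(-2\right) \left(-6\right)\right) \left(-58\right) = 142 + - 2 \left(-4\right) 12 \left(-58\right) = 142 + \left(-1\right) \left(-96\right) \left(-58\right) = 142 + 96 \left(-58\right) = 142 - 5568 = -5426$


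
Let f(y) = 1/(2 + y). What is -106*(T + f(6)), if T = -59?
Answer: 24963/4 ≈ 6240.8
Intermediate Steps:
-106*(T + f(6)) = -106*(-59 + 1/(2 + 6)) = -106*(-59 + 1/8) = -106*(-59 + ⅛) = -106*(-471/8) = 24963/4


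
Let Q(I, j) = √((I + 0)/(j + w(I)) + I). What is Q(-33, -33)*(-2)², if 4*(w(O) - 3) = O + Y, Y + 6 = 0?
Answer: 4*I*√90365/53 ≈ 22.687*I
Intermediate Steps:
Y = -6 (Y = -6 + 0 = -6)
w(O) = 3/2 + O/4 (w(O) = 3 + (O - 6)/4 = 3 + (-6 + O)/4 = 3 + (-3/2 + O/4) = 3/2 + O/4)
Q(I, j) = √(I + I/(3/2 + j + I/4)) (Q(I, j) = √((I + 0)/(j + (3/2 + I/4)) + I) = √(I/(3/2 + j + I/4) + I) = √(I + I/(3/2 + j + I/4)))
Q(-33, -33)*(-2)² = √(-33*(10 - 33 + 4*(-33))/(6 - 33 + 4*(-33)))*(-2)² = √(-33*(10 - 33 - 132)/(6 - 33 - 132))*4 = √(-33*(-155)/(-159))*4 = √(-33*(-1/159)*(-155))*4 = √(-1705/53)*4 = (I*√90365/53)*4 = 4*I*√90365/53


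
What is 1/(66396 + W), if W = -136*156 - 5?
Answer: 1/45175 ≈ 2.2136e-5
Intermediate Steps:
W = -21221 (W = -21216 - 5 = -21221)
1/(66396 + W) = 1/(66396 - 21221) = 1/45175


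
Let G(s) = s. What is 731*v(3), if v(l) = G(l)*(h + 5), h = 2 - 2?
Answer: 10965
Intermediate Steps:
h = 0
v(l) = 5*l (v(l) = l*(0 + 5) = l*5 = 5*l)
731*v(3) = 731*(5*3) = 731*15 = 10965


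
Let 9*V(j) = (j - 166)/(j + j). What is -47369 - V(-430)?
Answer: -91659164/1935 ≈ -47369.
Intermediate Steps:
V(j) = (-166 + j)/(18*j) (V(j) = ((j - 166)/(j + j))/9 = ((-166 + j)/((2*j)))/9 = ((-166 + j)*(1/(2*j)))/9 = ((-166 + j)/(2*j))/9 = (-166 + j)/(18*j))
-47369 - V(-430) = -47369 - (-166 - 430)/(18*(-430)) = -47369 - (-1)*(-596)/(18*430) = -47369 - 1*149/1935 = -47369 - 149/1935 = -91659164/1935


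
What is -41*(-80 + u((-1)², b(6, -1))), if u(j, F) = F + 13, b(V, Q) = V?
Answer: 2501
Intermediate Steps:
u(j, F) = 13 + F
-41*(-80 + u((-1)², b(6, -1))) = -41*(-80 + (13 + 6)) = -41*(-80 + 19) = -41*(-61) = 2501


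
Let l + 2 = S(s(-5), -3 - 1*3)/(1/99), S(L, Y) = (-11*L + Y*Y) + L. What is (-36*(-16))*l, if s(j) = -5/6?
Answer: 2526912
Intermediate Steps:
s(j) = -5/6 (s(j) = -5*1/6 = -5/6)
S(L, Y) = Y**2 - 10*L (S(L, Y) = (-11*L + Y**2) + L = (Y**2 - 11*L) + L = Y**2 - 10*L)
l = 4387 (l = -2 + ((-3 - 1*3)**2 - 10*(-5/6))/(1/99) = -2 + ((-3 - 3)**2 + 25/3)/(1/99) = -2 + ((-6)**2 + 25/3)*99 = -2 + (36 + 25/3)*99 = -2 + (133/3)*99 = -2 + 4389 = 4387)
(-36*(-16))*l = -36*(-16)*4387 = 576*4387 = 2526912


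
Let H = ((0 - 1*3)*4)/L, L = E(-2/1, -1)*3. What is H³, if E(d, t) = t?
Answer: 64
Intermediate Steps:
L = -3 (L = -1*3 = -3)
H = 4 (H = ((0 - 1*3)*4)/(-3) = ((0 - 3)*4)*(-⅓) = -3*4*(-⅓) = -12*(-⅓) = 4)
H³ = 4³ = 64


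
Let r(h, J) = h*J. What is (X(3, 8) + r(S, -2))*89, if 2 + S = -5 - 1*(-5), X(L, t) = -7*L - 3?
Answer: -1780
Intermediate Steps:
X(L, t) = -3 - 7*L
S = -2 (S = -2 + (-5 - 1*(-5)) = -2 + (-5 + 5) = -2 + 0 = -2)
r(h, J) = J*h
(X(3, 8) + r(S, -2))*89 = ((-3 - 7*3) - 2*(-2))*89 = ((-3 - 21) + 4)*89 = (-24 + 4)*89 = -20*89 = -1780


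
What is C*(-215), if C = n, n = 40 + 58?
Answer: -21070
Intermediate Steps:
n = 98
C = 98
C*(-215) = 98*(-215) = -21070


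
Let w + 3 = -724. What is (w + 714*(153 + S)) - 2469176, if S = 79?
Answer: -2304255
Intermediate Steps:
w = -727 (w = -3 - 724 = -727)
(w + 714*(153 + S)) - 2469176 = (-727 + 714*(153 + 79)) - 2469176 = (-727 + 714*232) - 2469176 = (-727 + 165648) - 2469176 = 164921 - 2469176 = -2304255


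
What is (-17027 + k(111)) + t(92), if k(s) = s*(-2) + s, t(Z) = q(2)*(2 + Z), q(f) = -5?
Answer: -17608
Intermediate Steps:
t(Z) = -10 - 5*Z (t(Z) = -5*(2 + Z) = -10 - 5*Z)
k(s) = -s (k(s) = -2*s + s = -s)
(-17027 + k(111)) + t(92) = (-17027 - 1*111) + (-10 - 5*92) = (-17027 - 111) + (-10 - 460) = -17138 - 470 = -17608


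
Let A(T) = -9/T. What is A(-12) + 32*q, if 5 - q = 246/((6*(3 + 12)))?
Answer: 4397/60 ≈ 73.283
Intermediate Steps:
q = 34/15 (q = 5 - 246/(6*(3 + 12)) = 5 - 246/(6*15) = 5 - 246/90 = 5 - 1*41/15 = 5 - 41/15 = 34/15 ≈ 2.2667)
A(-12) + 32*q = -9/(-12) + 32*(34/15) = -9*(-1/12) + 1088/15 = 3/4 + 1088/15 = 4397/60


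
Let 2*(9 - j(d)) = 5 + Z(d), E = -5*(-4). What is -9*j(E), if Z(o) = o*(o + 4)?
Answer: 4203/2 ≈ 2101.5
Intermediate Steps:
E = 20
Z(o) = o*(4 + o)
j(d) = 13/2 - d*(4 + d)/2 (j(d) = 9 - (5 + d*(4 + d))/2 = 9 + (-5/2 - d*(4 + d)/2) = 13/2 - d*(4 + d)/2)
-9*j(E) = -9*(13/2 - ½*20*(4 + 20)) = -9*(13/2 - ½*20*24) = -9*(13/2 - 240) = -9*(-467/2) = 4203/2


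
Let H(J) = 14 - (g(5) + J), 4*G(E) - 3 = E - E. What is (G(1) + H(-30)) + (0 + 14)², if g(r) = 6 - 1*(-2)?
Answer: 931/4 ≈ 232.75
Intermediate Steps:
G(E) = ¾ (G(E) = ¾ + (E - E)/4 = ¾ + (¼)*0 = ¾ + 0 = ¾)
g(r) = 8 (g(r) = 6 + 2 = 8)
H(J) = 6 - J (H(J) = 14 - (8 + J) = 14 + (-8 - J) = 6 - J)
(G(1) + H(-30)) + (0 + 14)² = (¾ + (6 - 1*(-30))) + (0 + 14)² = (¾ + (6 + 30)) + 14² = (¾ + 36) + 196 = 147/4 + 196 = 931/4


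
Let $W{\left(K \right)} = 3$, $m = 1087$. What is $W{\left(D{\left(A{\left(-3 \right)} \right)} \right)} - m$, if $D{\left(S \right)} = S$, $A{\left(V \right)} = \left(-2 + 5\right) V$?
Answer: $-1084$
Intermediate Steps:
$A{\left(V \right)} = 3 V$
$W{\left(D{\left(A{\left(-3 \right)} \right)} \right)} - m = 3 - 1087 = -1084$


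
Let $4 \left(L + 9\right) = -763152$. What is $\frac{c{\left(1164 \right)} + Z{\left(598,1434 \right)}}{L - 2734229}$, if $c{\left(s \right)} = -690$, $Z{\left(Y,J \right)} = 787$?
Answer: $- \frac{97}{2925026} \approx -3.3162 \cdot 10^{-5}$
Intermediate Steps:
$L = -190797$ ($L = -9 + \frac{1}{4} \left(-763152\right) = -9 - 190788 = -190797$)
$\frac{c{\left(1164 \right)} + Z{\left(598,1434 \right)}}{L - 2734229} = \frac{-690 + 787}{-190797 - 2734229} = \frac{97}{-2925026} = 97 \left(- \frac{1}{2925026}\right) = - \frac{97}{2925026}$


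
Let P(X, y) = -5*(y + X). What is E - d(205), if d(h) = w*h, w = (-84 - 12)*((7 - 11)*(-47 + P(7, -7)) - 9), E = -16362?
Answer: 3506358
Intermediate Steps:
P(X, y) = -5*X - 5*y (P(X, y) = -5*(X + y) = -5*X - 5*y)
w = -17184 (w = (-84 - 12)*((7 - 11)*(-47 + (-5*7 - 5*(-7))) - 9) = -96*(-4*(-47 + (-35 + 35)) - 9) = -96*(-4*(-47 + 0) - 9) = -96*(-4*(-47) - 9) = -96*(188 - 9) = -96*179 = -17184)
d(h) = -17184*h
E - d(205) = -16362 - (-17184)*205 = -16362 - 1*(-3522720) = -16362 + 3522720 = 3506358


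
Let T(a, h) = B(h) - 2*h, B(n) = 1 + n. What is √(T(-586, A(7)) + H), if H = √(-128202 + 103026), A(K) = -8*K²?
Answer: √(393 + 2*I*√6294) ≈ 20.209 + 3.9257*I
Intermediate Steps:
H = 2*I*√6294 (H = √(-25176) = 2*I*√6294 ≈ 158.67*I)
T(a, h) = 1 - h (T(a, h) = (1 + h) - 2*h = 1 - h)
√(T(-586, A(7)) + H) = √((1 - (-8)*7²) + 2*I*√6294) = √((1 - (-8)*49) + 2*I*√6294) = √((1 - 1*(-392)) + 2*I*√6294) = √((1 + 392) + 2*I*√6294) = √(393 + 2*I*√6294)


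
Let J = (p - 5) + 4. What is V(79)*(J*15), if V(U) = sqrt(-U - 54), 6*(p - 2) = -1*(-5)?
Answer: 55*I*sqrt(133)/2 ≈ 317.15*I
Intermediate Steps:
p = 17/6 (p = 2 + (-1*(-5))/6 = 2 + (1/6)*5 = 2 + 5/6 = 17/6 ≈ 2.8333)
J = 11/6 (J = (17/6 - 5) + 4 = -13/6 + 4 = 11/6 ≈ 1.8333)
V(U) = sqrt(-54 - U)
V(79)*(J*15) = sqrt(-54 - 1*79)*((11/6)*15) = sqrt(-54 - 79)*(55/2) = sqrt(-133)*(55/2) = (I*sqrt(133))*(55/2) = 55*I*sqrt(133)/2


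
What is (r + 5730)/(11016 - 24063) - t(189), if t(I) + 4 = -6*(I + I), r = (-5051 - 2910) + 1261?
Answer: 29643754/13047 ≈ 2272.1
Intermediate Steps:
r = -6700 (r = -7961 + 1261 = -6700)
t(I) = -4 - 12*I (t(I) = -4 - 6*(I + I) = -4 - 12*I)
(r + 5730)/(11016 - 24063) - t(189) = (-6700 + 5730)/(11016 - 24063) - (-4 - 12*189) = -970/(-13047) - (-4 - 2268) = -970*(-1/13047) - 1*(-2272) = 970/13047 + 2272 = 29643754/13047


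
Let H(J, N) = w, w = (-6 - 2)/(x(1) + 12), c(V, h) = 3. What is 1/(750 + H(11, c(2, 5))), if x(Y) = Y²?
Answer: 13/9742 ≈ 0.0013344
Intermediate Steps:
w = -8/13 (w = (-6 - 2)/(1² + 12) = -8/(1 + 12) = -8/13 ≈ -0.61539)
H(J, N) = -8/13
1/(750 + H(11, c(2, 5))) = 1/(750 - 8/13) = 1/(9742/13) = 13/9742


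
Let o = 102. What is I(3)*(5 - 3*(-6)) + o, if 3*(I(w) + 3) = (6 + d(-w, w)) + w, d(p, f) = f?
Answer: 125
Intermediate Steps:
I(w) = -1 + 2*w/3 (I(w) = -3 + ((6 + w) + w)/3 = -3 + (6 + 2*w)/3 = -3 + (2 + 2*w/3) = -1 + 2*w/3)
I(3)*(5 - 3*(-6)) + o = (-1 + (⅔)*3)*(5 - 3*(-6)) + 102 = (-1 + 2)*(5 + 18) + 102 = 1*23 + 102 = 23 + 102 = 125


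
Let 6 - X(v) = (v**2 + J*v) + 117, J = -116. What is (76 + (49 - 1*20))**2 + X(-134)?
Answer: -22586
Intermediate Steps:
X(v) = -111 - v**2 + 116*v (X(v) = 6 - ((v**2 - 116*v) + 117) = 6 - (117 + v**2 - 116*v) = 6 + (-117 - v**2 + 116*v) = -111 - v**2 + 116*v)
(76 + (49 - 1*20))**2 + X(-134) = (76 + (49 - 1*20))**2 + (-111 - 1*(-134)**2 + 116*(-134)) = (76 + (49 - 20))**2 + (-111 - 1*17956 - 15544) = (76 + 29)**2 + (-111 - 17956 - 15544) = 105**2 - 33611 = 11025 - 33611 = -22586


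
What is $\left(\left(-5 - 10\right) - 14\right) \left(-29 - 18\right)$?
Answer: $1363$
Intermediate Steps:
$\left(\left(-5 - 10\right) - 14\right) \left(-29 - 18\right) = \left(-15 - 14\right) \left(-47\right) = \left(-29\right) \left(-47\right) = 1363$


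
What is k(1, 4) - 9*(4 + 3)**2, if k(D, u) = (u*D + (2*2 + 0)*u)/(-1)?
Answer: -461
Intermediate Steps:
k(D, u) = -4*u - D*u (k(D, u) = (D*u + (4 + 0)*u)*(-1) = (D*u + 4*u)*(-1) = (4*u + D*u)*(-1) = -4*u - D*u)
k(1, 4) - 9*(4 + 3)**2 = -1*4*(4 + 1) - 9*(4 + 3)**2 = -1*4*5 - 9*7**2 = -20 - 9*49 = -20 - 441 = -461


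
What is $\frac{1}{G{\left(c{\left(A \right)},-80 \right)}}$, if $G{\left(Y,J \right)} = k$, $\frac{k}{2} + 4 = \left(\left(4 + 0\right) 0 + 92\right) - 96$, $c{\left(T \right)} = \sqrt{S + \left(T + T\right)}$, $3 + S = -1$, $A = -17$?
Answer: $- \frac{1}{16} \approx -0.0625$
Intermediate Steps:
$S = -4$ ($S = -3 - 1 = -4$)
$c{\left(T \right)} = \sqrt{-4 + 2 T}$ ($c{\left(T \right)} = \sqrt{-4 + \left(T + T\right)} = \sqrt{-4 + 2 T}$)
$k = -16$ ($k = -8 + 2 \left(\left(\left(4 + 0\right) 0 + 92\right) - 96\right) = -8 + 2 \left(\left(4 \cdot 0 + 92\right) - 96\right) = -8 + 2 \left(\left(0 + 92\right) - 96\right) = -8 + 2 \left(92 - 96\right) = -8 + 2 \left(-4\right) = -8 - 8 = -16$)
$G{\left(Y,J \right)} = -16$
$\frac{1}{G{\left(c{\left(A \right)},-80 \right)}} = \frac{1}{-16} = - \frac{1}{16}$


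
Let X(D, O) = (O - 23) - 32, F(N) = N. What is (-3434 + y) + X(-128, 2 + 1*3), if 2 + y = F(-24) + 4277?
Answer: 767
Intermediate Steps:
X(D, O) = -55 + O (X(D, O) = (-23 + O) - 32 = -55 + O)
y = 4251 (y = -2 + (-24 + 4277) = -2 + 4253 = 4251)
(-3434 + y) + X(-128, 2 + 1*3) = (-3434 + 4251) + (-55 + (2 + 1*3)) = 817 + (-55 + (2 + 3)) = 817 + (-55 + 5) = 817 - 50 = 767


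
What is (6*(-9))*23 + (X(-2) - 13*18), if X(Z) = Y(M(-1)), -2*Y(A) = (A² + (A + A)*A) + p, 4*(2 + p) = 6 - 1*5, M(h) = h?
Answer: -11813/8 ≈ -1476.6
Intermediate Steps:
p = -7/4 (p = -2 + (6 - 1*5)/4 = -2 + (6 - 5)/4 = -2 + (¼)*1 = -2 + ¼ = -7/4 ≈ -1.7500)
Y(A) = 7/8 - 3*A²/2 (Y(A) = -((A² + (A + A)*A) - 7/4)/2 = -((A² + (2*A)*A) - 7/4)/2 = -((A² + 2*A²) - 7/4)/2 = -(3*A² - 7/4)/2 = -(-7/4 + 3*A²)/2 = 7/8 - 3*A²/2)
X(Z) = -5/8 (X(Z) = 7/8 - 3/2*(-1)² = 7/8 - 3/2*1 = 7/8 - 3/2 = -5/8)
(6*(-9))*23 + (X(-2) - 13*18) = (6*(-9))*23 + (-5/8 - 13*18) = -54*23 + (-5/8 - 234) = -1242 - 1877/8 = -11813/8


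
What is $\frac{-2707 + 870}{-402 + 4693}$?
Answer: $- \frac{1837}{4291} \approx -0.42811$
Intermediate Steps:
$\frac{-2707 + 870}{-402 + 4693} = - \frac{1837}{4291}$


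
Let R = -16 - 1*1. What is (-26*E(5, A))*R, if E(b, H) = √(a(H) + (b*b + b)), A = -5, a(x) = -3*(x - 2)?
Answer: 442*√51 ≈ 3156.5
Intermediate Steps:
a(x) = 6 - 3*x (a(x) = -3*(-2 + x) = 6 - 3*x)
R = -17 (R = -16 - 1 = -17)
E(b, H) = √(6 + b + b² - 3*H) (E(b, H) = √((6 - 3*H) + (b*b + b)) = √((6 - 3*H) + (b² + b)) = √((6 - 3*H) + (b + b²)) = √(6 + b + b² - 3*H))
(-26*E(5, A))*R = -26*√(6 + 5 + 5² - 3*(-5))*(-17) = -26*√(6 + 5 + 25 + 15)*(-17) = -26*√51*(-17) = 442*√51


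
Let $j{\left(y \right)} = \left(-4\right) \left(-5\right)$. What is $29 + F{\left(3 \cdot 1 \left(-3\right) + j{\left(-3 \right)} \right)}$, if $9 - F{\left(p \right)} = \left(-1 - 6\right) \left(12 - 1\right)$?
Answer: $115$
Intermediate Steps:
$j{\left(y \right)} = 20$
$F{\left(p \right)} = 86$ ($F{\left(p \right)} = 9 - \left(-1 - 6\right) \left(12 - 1\right) = 9 - \left(-7\right) 11 = 9 - -77 = 9 + 77 = 86$)
$29 + F{\left(3 \cdot 1 \left(-3\right) + j{\left(-3 \right)} \right)} = 29 + 86 = 115$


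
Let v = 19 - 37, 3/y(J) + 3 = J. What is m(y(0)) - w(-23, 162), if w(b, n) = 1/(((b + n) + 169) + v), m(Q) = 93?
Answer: 26969/290 ≈ 92.997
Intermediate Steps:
y(J) = 3/(-3 + J)
v = -18
w(b, n) = 1/(151 + b + n) (w(b, n) = 1/(((b + n) + 169) - 18) = 1/((169 + b + n) - 18) = 1/(151 + b + n))
m(y(0)) - w(-23, 162) = 93 - 1/(151 - 23 + 162) = 93 - 1/290 = 26969/290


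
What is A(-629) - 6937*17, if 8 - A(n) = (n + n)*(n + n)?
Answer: -1700485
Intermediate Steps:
A(n) = 8 - 4*n² (A(n) = 8 - (n + n)*(n + n) = 8 - 2*n*2*n = 8 - 4*n²)
A(-629) - 6937*17 = (8 - 4*(-629)²) - 6937*17 = (8 - 4*395641) - 1*117929 = (8 - 1582564) - 117929 = -1582556 - 117929 = -1700485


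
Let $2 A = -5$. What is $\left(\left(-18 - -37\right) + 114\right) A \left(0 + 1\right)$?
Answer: $- \frac{665}{2} \approx -332.5$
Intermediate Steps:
$A = - \frac{5}{2}$ ($A = \frac{1}{2} \left(-5\right) = - \frac{5}{2} \approx -2.5$)
$\left(\left(-18 - -37\right) + 114\right) A \left(0 + 1\right) = \left(\left(-18 - -37\right) + 114\right) \left(- \frac{5 \left(0 + 1\right)}{2}\right) = \left(\left(-18 + 37\right) + 114\right) \left(\left(- \frac{5}{2}\right) 1\right) = \left(19 + 114\right) \left(- \frac{5}{2}\right) = 133 \left(- \frac{5}{2}\right) = - \frac{665}{2}$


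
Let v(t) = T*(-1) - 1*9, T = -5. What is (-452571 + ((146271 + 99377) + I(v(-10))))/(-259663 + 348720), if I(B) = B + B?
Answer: -206931/89057 ≈ -2.3236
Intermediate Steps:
v(t) = -4 (v(t) = -5*(-1) - 1*9 = 5 - 9 = -4)
I(B) = 2*B
(-452571 + ((146271 + 99377) + I(v(-10))))/(-259663 + 348720) = (-452571 + ((146271 + 99377) + 2*(-4)))/(-259663 + 348720) = (-452571 + (245648 - 8))/89057 = (-452571 + 245640)*(1/89057) = -206931*1/89057 = -206931/89057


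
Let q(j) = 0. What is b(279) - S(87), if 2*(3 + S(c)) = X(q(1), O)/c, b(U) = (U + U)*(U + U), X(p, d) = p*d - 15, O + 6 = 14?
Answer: 18059291/58 ≈ 3.1137e+5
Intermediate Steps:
O = 8 (O = -6 + 14 = 8)
X(p, d) = -15 + d*p (X(p, d) = d*p - 15 = -15 + d*p)
b(U) = 4*U² (b(U) = (2*U)*(2*U) = 4*U²)
S(c) = -3 - 15/(2*c) (S(c) = -3 + ((-15 + 8*0)/c)/2 = -3 + ((-15 + 0)/c)/2 = -3 + (-15/c)/2 = -3 - 15/(2*c))
b(279) - S(87) = 4*279² - (-3 - 15/2/87) = 4*77841 - (-3 - 15/2*1/87) = 311364 - (-3 - 5/58) = 311364 - 1*(-179/58) = 311364 + 179/58 = 18059291/58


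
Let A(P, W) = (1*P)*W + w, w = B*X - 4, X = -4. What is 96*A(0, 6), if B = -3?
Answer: 768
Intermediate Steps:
w = 8 (w = -3*(-4) - 4 = 12 - 4 = 8)
A(P, W) = 8 + P*W (A(P, W) = (1*P)*W + 8 = P*W + 8 = 8 + P*W)
96*A(0, 6) = 96*(8 + 0*6) = 96*(8 + 0) = 96*8 = 768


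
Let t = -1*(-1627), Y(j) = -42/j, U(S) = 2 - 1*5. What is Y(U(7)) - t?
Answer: -1613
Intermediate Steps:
U(S) = -3 (U(S) = 2 - 5 = -3)
t = 1627
Y(U(7)) - t = -42/(-3) - 1*1627 = -42*(-⅓) - 1627 = 14 - 1627 = -1613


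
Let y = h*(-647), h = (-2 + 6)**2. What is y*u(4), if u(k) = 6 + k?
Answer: -103520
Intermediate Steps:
h = 16 (h = 4**2 = 16)
y = -10352 (y = 16*(-647) = -10352)
y*u(4) = -10352*(6 + 4) = -10352*10 = -103520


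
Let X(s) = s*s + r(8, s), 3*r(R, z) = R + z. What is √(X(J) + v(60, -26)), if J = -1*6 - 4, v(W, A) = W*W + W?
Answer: √33834/3 ≈ 61.313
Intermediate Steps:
v(W, A) = W + W² (v(W, A) = W² + W = W + W²)
r(R, z) = R/3 + z/3 (r(R, z) = (R + z)/3 = R/3 + z/3)
J = -10 (J = -6 - 4 = -10)
X(s) = 8/3 + s² + s/3 (X(s) = s*s + ((⅓)*8 + s/3) = s² + (8/3 + s/3) = 8/3 + s² + s/3)
√(X(J) + v(60, -26)) = √((8/3 + (-10)² + (⅓)*(-10)) + 60*(1 + 60)) = √((8/3 + 100 - 10/3) + 60*61) = √(298/3 + 3660) = √(11278/3) = √33834/3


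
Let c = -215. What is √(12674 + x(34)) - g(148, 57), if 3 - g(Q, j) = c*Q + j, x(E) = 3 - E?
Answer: -31766 + √12643 ≈ -31654.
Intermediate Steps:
g(Q, j) = 3 - j + 215*Q (g(Q, j) = 3 - (-215*Q + j) = 3 - (j - 215*Q) = 3 + (-j + 215*Q) = 3 - j + 215*Q)
√(12674 + x(34)) - g(148, 57) = √(12674 + (3 - 1*34)) - (3 - 1*57 + 215*148) = √(12674 + (3 - 34)) - (3 - 57 + 31820) = √(12674 - 31) - 1*31766 = √12643 - 31766 = -31766 + √12643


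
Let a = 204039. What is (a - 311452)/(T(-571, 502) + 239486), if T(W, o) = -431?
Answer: -107413/239055 ≈ -0.44932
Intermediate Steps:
(a - 311452)/(T(-571, 502) + 239486) = (204039 - 311452)/(-431 + 239486) = -107413/239055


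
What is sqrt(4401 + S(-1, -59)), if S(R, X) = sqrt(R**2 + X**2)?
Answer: sqrt(4401 + sqrt(3482)) ≈ 66.783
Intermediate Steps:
sqrt(4401 + S(-1, -59)) = sqrt(4401 + sqrt((-1)**2 + (-59)**2)) = sqrt(4401 + sqrt(1 + 3481)) = sqrt(4401 + sqrt(3482))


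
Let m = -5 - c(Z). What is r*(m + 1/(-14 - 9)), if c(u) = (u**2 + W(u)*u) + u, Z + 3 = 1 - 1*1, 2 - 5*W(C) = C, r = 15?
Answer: -2775/23 ≈ -120.65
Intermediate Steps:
W(C) = 2/5 - C/5
Z = -3 (Z = -3 + (1 - 1*1) = -3 + (1 - 1) = -3 + 0 = -3)
c(u) = u + u**2 + u*(2/5 - u/5) (c(u) = (u**2 + (2/5 - u/5)*u) + u = (u**2 + u*(2/5 - u/5)) + u = u + u**2 + u*(2/5 - u/5))
m = -8 (m = -5 - (-3)*(7 + 4*(-3))/5 = -5 - (-3)*(7 - 12)/5 = -5 - (-3)*(-5)/5 = -5 - 1*3 = -5 - 3 = -8)
r*(m + 1/(-14 - 9)) = 15*(-8 + 1/(-14 - 9)) = 15*(-8 + 1/(-23)) = 15*(-8 - 1/23) = 15*(-185/23) = -2775/23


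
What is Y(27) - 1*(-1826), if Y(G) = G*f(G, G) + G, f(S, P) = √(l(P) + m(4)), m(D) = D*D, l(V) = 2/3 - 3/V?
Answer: 1853 + 9*√149 ≈ 1962.9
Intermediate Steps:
l(V) = ⅔ - 3/V (l(V) = 2*(⅓) - 3/V = ⅔ - 3/V)
m(D) = D²
f(S, P) = √(50/3 - 3/P) (f(S, P) = √((⅔ - 3/P) + 4²) = √((⅔ - 3/P) + 16) = √(50/3 - 3/P))
Y(G) = G + G*√(150 - 27/G)/3 (Y(G) = G*(√(150 - 27/G)/3) + G = G*√(150 - 27/G)/3 + G = G + G*√(150 - 27/G)/3)
Y(27) - 1*(-1826) = 27*(1 + √(150 - 27/27)/3) - 1*(-1826) = 27*(1 + √(150 - 27*1/27)/3) + 1826 = 27*(1 + √(150 - 1)/3) + 1826 = 27*(1 + √149/3) + 1826 = (27 + 9*√149) + 1826 = 1853 + 9*√149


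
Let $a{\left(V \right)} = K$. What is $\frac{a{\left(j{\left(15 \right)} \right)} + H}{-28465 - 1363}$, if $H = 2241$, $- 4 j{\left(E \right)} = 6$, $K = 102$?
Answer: $- \frac{2343}{29828} \approx -0.07855$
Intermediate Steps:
$j{\left(E \right)} = - \frac{3}{2}$ ($j{\left(E \right)} = \left(- \frac{1}{4}\right) 6 = - \frac{3}{2}$)
$a{\left(V \right)} = 102$
$\frac{a{\left(j{\left(15 \right)} \right)} + H}{-28465 - 1363} = \frac{102 + 2241}{-28465 - 1363} = \frac{2343}{-29828} = 2343 \left(- \frac{1}{29828}\right) = - \frac{2343}{29828}$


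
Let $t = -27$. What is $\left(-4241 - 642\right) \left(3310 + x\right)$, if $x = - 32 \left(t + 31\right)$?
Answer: $-15537706$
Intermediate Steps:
$x = -128$ ($x = - 32 \left(-27 + 31\right) = \left(-32\right) 4 = -128$)
$\left(-4241 - 642\right) \left(3310 + x\right) = \left(-4241 - 642\right) \left(3310 - 128\right) = \left(-4883\right) 3182 = -15537706$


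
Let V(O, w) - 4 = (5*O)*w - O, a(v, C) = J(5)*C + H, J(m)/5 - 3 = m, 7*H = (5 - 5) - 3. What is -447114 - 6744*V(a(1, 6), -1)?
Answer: 64539498/7 ≈ 9.2199e+6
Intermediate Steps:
H = -3/7 (H = ((5 - 5) - 3)/7 = (0 - 3)/7 = (1/7)*(-3) = -3/7 ≈ -0.42857)
J(m) = 15 + 5*m
a(v, C) = -3/7 + 40*C (a(v, C) = (15 + 5*5)*C - 3/7 = (15 + 25)*C - 3/7 = 40*C - 3/7 = -3/7 + 40*C)
V(O, w) = 4 - O + 5*O*w (V(O, w) = 4 + ((5*O)*w - O) = 4 + (5*O*w - O) = 4 + (-O + 5*O*w) = 4 - O + 5*O*w)
-447114 - 6744*V(a(1, 6), -1) = -447114 - 6744*(4 - (-3/7 + 40*6) + 5*(-3/7 + 40*6)*(-1)) = -447114 - 6744*(4 - (-3/7 + 240) + 5*(-3/7 + 240)*(-1)) = -447114 - 6744*(4 - 1*1677/7 + 5*(1677/7)*(-1)) = -447114 - 6744*(4 - 1677/7 - 8385/7) = -447114 - 6744*(-10034/7) = -447114 + 67669296/7 = 64539498/7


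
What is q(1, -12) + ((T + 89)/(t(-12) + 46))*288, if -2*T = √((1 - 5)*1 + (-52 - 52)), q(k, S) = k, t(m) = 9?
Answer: 25687/55 - 864*I*√3/55 ≈ 467.04 - 27.209*I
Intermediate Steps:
T = -3*I*√3 (T = -√((1 - 5)*1 + (-52 - 52))/2 = -√(-4*1 - 104)/2 = -√(-4 - 104)/2 = -3*I*√3 ≈ -5.1962*I)
q(1, -12) + ((T + 89)/(t(-12) + 46))*288 = 1 + ((-3*I*√3 + 89)/(9 + 46))*288 = 1 + ((89 - 3*I*√3)/55)*288 = 1 + ((89 - 3*I*√3)*(1/55))*288 = 1 + (89/55 - 3*I*√3/55)*288 = 1 + (25632/55 - 864*I*√3/55) = 25687/55 - 864*I*√3/55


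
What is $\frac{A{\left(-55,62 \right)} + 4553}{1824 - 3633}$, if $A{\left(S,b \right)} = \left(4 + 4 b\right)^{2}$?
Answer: $- \frac{68057}{1809} \approx -37.621$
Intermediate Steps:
$\frac{A{\left(-55,62 \right)} + 4553}{1824 - 3633} = \frac{16 \left(1 + 62\right)^{2} + 4553}{1824 - 3633} = \frac{16 \cdot 63^{2} + 4553}{-1809} = \left(16 \cdot 3969 + 4553\right) \left(- \frac{1}{1809}\right) = \left(63504 + 4553\right) \left(- \frac{1}{1809}\right) = 68057 \left(- \frac{1}{1809}\right) = - \frac{68057}{1809}$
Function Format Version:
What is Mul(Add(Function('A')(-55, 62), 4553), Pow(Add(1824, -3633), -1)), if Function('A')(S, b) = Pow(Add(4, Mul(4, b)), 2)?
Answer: Rational(-68057, 1809) ≈ -37.621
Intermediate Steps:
Mul(Add(Function('A')(-55, 62), 4553), Pow(Add(1824, -3633), -1)) = Mul(Add(Mul(16, Pow(Add(1, 62), 2)), 4553), Pow(Add(1824, -3633), -1)) = Mul(Add(Mul(16, Pow(63, 2)), 4553), Pow(-1809, -1)) = Mul(Add(Mul(16, 3969), 4553), Rational(-1, 1809)) = Mul(Add(63504, 4553), Rational(-1, 1809)) = Mul(68057, Rational(-1, 1809)) = Rational(-68057, 1809)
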